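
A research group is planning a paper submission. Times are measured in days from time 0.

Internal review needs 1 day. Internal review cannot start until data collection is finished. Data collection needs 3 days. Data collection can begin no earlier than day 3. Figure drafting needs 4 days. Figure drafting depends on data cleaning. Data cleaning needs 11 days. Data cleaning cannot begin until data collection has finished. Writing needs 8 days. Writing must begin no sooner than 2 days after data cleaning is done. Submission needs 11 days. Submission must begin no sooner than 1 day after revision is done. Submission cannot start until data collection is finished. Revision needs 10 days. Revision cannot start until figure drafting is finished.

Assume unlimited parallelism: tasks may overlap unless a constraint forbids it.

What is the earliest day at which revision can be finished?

Data collection waits on its own release at day 3, so it starts at day 3 and finishes at 3 + 3 = day 6.
Data cleaning waits on data collection (finishes day 6), so it starts at day 6 and finishes at 6 + 11 = day 17.
Figure drafting waits on data cleaning (finishes day 17), so it starts at day 17 and finishes at 17 + 4 = day 21.
Revision cannot begin until figure drafting (finishes day 21). It runs from day 21 to 21 + 10 = day 31.

31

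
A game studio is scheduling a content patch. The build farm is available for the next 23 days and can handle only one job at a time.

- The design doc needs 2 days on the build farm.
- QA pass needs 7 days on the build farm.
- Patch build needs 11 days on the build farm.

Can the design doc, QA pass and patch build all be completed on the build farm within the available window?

Running back to back, the jobs need 2 + 7 + 11 = 20 days on the build farm.
Since 20 ≤ 23, they fit within the window.

Yes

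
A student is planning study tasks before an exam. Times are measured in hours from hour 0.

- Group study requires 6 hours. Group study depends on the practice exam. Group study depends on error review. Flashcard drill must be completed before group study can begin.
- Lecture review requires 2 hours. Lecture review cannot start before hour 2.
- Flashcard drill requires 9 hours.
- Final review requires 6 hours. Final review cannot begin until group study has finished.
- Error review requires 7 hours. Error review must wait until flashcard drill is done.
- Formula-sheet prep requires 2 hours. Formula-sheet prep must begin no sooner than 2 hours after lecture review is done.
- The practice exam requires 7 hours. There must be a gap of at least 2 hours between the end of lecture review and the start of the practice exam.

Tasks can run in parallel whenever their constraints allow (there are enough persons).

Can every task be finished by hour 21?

No

Flashcard drill can start immediately at hour 0; it finishes at hour 9.
Error review cannot begin until flashcard drill (finishes hour 9). It runs from hour 9 to 9 + 7 = hour 16.
After its own release at hour 2, lecture review can start at hour 2 and finishes at hour 4.
Formula-sheet prep cannot begin until lecture review (finishes hour 4, plus 2-hour gap → hour 6). It runs from hour 6 to 6 + 2 = hour 8.
The practice exam waits on lecture review (finishes hour 4, plus 2-hour gap → hour 6), so it starts at hour 6 and finishes at 6 + 7 = hour 13.
For group study: the practice exam (finishes hour 13); error review (finishes hour 16); flashcard drill (finishes hour 9). Taking the maximum gives a start of hour 16, and it finishes at 16 + 6 = hour 22.
After group study (finishes hour 22), final review can start at hour 22 and finishes at hour 28.
The earliest everything can be done is hour 28, which is after the deadline of 21, so it is not possible.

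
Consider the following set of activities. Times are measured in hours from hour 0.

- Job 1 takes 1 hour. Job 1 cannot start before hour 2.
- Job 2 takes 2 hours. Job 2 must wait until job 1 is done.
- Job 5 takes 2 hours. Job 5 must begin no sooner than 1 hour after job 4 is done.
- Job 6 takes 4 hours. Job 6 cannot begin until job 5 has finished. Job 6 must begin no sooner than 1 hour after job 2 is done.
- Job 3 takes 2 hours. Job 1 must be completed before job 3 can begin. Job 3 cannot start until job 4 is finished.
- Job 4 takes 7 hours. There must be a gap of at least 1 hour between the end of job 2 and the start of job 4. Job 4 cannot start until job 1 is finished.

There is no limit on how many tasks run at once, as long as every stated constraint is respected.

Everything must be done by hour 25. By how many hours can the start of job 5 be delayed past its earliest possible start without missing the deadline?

Job 1 cannot begin until its own release at hour 2. It runs from hour 2 to 2 + 1 = hour 3.
Job 2 waits on job 1 (finishes hour 3), so it starts at hour 3 and finishes at 3 + 2 = hour 5.
Job 4 has to wait for job 2 (finishes hour 5, plus 1-hour gap → hour 6); job 1 (finishes hour 3). The latest of these is hour 6, so job 4 runs hour 6 to 6 + 7 = hour 13.
Job 5 waits on job 4 (finishes hour 13, plus 1-hour gap → hour 14), so it starts at hour 14 and finishes at 14 + 2 = hour 16.

Working backward from the deadline:
Nothing follows job 6; the deadline of hour 25 is its only limit. It must start by 25 − 4 = hour 21.
Job 5 must finish before job 6 (must start by hour 21). With a 2-hour duration, job 5 must start by 21 − 2 = hour 19.
So job 5 can start as early as hour 14 and as late as hour 19, giving 19 − 14 = 5 hours of slack.

5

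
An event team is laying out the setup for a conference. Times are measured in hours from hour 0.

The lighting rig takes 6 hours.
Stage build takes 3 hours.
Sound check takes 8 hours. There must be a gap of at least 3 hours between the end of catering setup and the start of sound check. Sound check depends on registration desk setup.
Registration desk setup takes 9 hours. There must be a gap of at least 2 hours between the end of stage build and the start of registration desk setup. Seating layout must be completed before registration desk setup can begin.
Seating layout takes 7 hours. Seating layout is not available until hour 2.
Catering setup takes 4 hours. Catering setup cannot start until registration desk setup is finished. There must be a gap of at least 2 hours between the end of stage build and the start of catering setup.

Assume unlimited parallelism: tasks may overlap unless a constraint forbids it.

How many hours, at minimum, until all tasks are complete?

33

Seating layout cannot begin until its own release at hour 2. It runs from hour 2 to 2 + 7 = hour 9.
Nothing blocks the lighting rig, so it runs from hour 0 to hour 6.
Stage build has no prerequisites, so it starts at hour 0 and finishes at hour 3.
Registration desk setup needs all of stage build (finishes hour 3, plus 2-hour gap → hour 5); seating layout (finishes hour 9). That puts its earliest start at hour 9; it finishes at 9 + 9 = hour 18.
Catering setup has to wait for registration desk setup (finishes hour 18); stage build (finishes hour 3, plus 2-hour gap → hour 5). The latest of these is hour 18, so catering setup runs hour 18 to 18 + 4 = hour 22.
Sound check cannot start until catering setup (finishes hour 22, plus 3-hour gap → hour 25); registration desk setup (finishes hour 18). The controlling bound is hour 25, so sound check finishes at 25 + 8 = hour 33.
All tasks are finished once the last one completes. Finish times: Stage build at 3, The lighting rig at 6, Seating layout at 9, Registration desk setup at 18, Catering setup at 22, Sound check at 33. The latest is hour 33.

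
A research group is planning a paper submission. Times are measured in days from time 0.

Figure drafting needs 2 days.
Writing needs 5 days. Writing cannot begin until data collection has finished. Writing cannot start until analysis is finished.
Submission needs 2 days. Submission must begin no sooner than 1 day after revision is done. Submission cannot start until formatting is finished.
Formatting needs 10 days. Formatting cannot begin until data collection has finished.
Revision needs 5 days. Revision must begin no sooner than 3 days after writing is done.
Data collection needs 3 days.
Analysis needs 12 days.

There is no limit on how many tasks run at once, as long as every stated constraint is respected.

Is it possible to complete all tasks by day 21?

Figure drafting has no prerequisites, so it starts at day 0 and finishes at day 2.
Nothing blocks analysis, so it runs from day 0 to day 12.
Nothing blocks data collection, so it runs from day 0 to day 3.
Formatting waits on data collection (finishes day 3), so it starts at day 3 and finishes at 3 + 10 = day 13.
Writing needs all of data collection (finishes day 3); analysis (finishes day 12). That puts its earliest start at day 12; it finishes at 12 + 5 = day 17.
Revision waits on writing (finishes day 17, plus 3-day gap → day 20), so it starts at day 20 and finishes at 20 + 5 = day 25.
Submission cannot start until revision (finishes day 25, plus 1-day gap → day 26); formatting (finishes day 13). The controlling bound is day 26, so submission finishes at 26 + 2 = day 28.
The earliest everything can be done is day 28, which is after the deadline of 21, so it is not possible.

No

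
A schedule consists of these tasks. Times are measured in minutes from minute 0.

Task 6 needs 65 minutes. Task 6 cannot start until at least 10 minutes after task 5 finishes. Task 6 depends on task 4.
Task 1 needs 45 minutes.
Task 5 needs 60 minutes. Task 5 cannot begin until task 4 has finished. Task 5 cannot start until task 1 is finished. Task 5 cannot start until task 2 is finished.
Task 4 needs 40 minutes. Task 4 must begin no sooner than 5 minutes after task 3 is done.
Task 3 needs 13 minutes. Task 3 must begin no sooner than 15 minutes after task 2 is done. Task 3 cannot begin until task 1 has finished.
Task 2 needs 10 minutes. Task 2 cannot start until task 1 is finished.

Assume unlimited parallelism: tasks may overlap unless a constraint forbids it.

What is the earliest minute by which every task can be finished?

Task 1 has no prerequisites, so it starts at minute 0 and finishes at minute 45.
After task 1 (finishes minute 45), task 2 can start at minute 45 and finishes at minute 55.
Task 3 has to wait for task 2 (finishes minute 55, plus 15-minute gap → minute 70); task 1 (finishes minute 45). The latest of these is minute 70, so task 3 runs minute 70 to 70 + 13 = minute 83.
Task 4 waits on task 3 (finishes minute 83, plus 5-minute gap → minute 88), so it starts at minute 88 and finishes at 88 + 40 = minute 128.
Task 5 cannot start until task 4 (finishes minute 128); task 1 (finishes minute 45); task 2 (finishes minute 55). The controlling bound is minute 128, so task 5 finishes at 128 + 60 = minute 188.
Task 6 has to wait for task 5 (finishes minute 188, plus 10-minute gap → minute 198); task 4 (finishes minute 128). The latest of these is minute 198, so task 6 runs minute 198 to 198 + 65 = minute 263.
All tasks are finished once the last one completes. Finish times: Task 1 at 45, Task 2 at 55, Task 3 at 83, Task 4 at 128, Task 5 at 188, Task 6 at 263. The latest is minute 263.

263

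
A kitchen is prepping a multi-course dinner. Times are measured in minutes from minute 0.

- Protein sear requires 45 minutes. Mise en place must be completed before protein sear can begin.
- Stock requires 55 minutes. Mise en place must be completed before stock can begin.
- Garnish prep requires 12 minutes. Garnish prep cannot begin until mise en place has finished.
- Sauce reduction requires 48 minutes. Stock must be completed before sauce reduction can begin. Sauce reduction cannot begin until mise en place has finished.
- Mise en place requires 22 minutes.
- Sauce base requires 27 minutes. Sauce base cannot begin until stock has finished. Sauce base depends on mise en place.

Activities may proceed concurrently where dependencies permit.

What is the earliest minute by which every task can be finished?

Nothing blocks mise en place, so it runs from minute 0 to minute 22.
Garnish prep cannot begin until mise en place (finishes minute 22). It runs from minute 22 to 22 + 12 = minute 34.
Protein sear cannot begin until mise en place (finishes minute 22). It runs from minute 22 to 22 + 45 = minute 67.
Stock cannot begin until mise en place (finishes minute 22). It runs from minute 22 to 22 + 55 = minute 77.
For sauce reduction: stock (finishes minute 77); mise en place (finishes minute 22). Taking the maximum gives a start of minute 77, and it finishes at 77 + 48 = minute 125.
Sauce base cannot start until stock (finishes minute 77); mise en place (finishes minute 22). The controlling bound is minute 77, so sauce base finishes at 77 + 27 = minute 104.
All tasks are finished once the last one completes. Finish times: Mise en place at 22, Stock at 77, Sauce base at 104, Protein sear at 67, Sauce reduction at 125, Garnish prep at 34. The latest is minute 125.

125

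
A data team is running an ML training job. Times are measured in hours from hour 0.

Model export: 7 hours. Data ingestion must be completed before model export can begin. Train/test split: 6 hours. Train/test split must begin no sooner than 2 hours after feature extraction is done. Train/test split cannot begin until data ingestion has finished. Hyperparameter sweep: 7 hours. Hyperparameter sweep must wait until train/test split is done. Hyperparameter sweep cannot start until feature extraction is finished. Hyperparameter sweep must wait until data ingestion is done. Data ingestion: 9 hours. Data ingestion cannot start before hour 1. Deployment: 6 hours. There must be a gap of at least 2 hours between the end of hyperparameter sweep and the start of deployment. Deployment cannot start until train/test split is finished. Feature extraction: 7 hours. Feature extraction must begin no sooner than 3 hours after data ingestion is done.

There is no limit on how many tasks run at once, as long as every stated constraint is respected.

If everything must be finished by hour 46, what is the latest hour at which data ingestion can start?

To finish by hour 46, deployment (duration 6) must start no later than hour 40.
Since deployment (must start by hour 40, minus 2-hour gap → hour 38) depends on it, hyperparameter sweep must finish by hour 38. Backing off its 7-hour duration gives a latest start of hour 31.
Train/test split feeds hyperparameter sweep (must start by hour 31); deployment (must start by hour 40). Taking the minimum, train/test split must finish by hour 31 and start by 31 − 6 = hour 25.
Feature extraction feeds train/test split (must start by hour 25, minus 2-hour gap → hour 23); hyperparameter sweep (must start by hour 31). Taking the minimum, feature extraction must finish by hour 23 and start by 23 − 7 = hour 16.
To finish by hour 46, model export (duration 7) must start no later than hour 39.
Data ingestion feeds feature extraction (must start by hour 16, minus 3-hour gap → hour 13); train/test split (must start by hour 25); hyperparameter sweep (must start by hour 31); model export (must start by hour 39). Taking the minimum, data ingestion must finish by hour 13 and start by 13 − 9 = hour 4.

4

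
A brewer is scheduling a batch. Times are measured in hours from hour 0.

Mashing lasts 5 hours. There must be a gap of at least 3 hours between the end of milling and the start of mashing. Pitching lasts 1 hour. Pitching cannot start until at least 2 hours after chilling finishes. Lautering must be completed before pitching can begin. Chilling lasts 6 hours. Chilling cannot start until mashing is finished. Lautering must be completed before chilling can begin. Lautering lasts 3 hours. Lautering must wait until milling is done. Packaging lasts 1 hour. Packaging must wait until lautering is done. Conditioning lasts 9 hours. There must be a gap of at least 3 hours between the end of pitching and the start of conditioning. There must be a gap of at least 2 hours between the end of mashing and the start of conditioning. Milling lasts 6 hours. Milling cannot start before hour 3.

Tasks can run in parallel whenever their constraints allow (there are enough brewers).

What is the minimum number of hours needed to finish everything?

Milling waits on its own release at hour 3, so it starts at hour 3 and finishes at 3 + 6 = hour 9.
After milling (finishes hour 9), lautering can start at hour 9 and finishes at hour 12.
Packaging cannot begin until lautering (finishes hour 12). It runs from hour 12 to 12 + 1 = hour 13.
Mashing waits on milling (finishes hour 9, plus 3-hour gap → hour 12), so it starts at hour 12 and finishes at 12 + 5 = hour 17.
For chilling: mashing (finishes hour 17); lautering (finishes hour 12). Taking the maximum gives a start of hour 17, and it finishes at 17 + 6 = hour 23.
For pitching: chilling (finishes hour 23, plus 2-hour gap → hour 25); lautering (finishes hour 12). Taking the maximum gives a start of hour 25, and it finishes at 25 + 1 = hour 26.
For conditioning: pitching (finishes hour 26, plus 3-hour gap → hour 29); mashing (finishes hour 17, plus 2-hour gap → hour 19). Taking the maximum gives a start of hour 29, and it finishes at 29 + 9 = hour 38.
All tasks are finished once the last one completes. Finish times: Milling at 9, Mashing at 17, Lautering at 12, Chilling at 23, Pitching at 26, Conditioning at 38, Packaging at 13. The latest is hour 38.

38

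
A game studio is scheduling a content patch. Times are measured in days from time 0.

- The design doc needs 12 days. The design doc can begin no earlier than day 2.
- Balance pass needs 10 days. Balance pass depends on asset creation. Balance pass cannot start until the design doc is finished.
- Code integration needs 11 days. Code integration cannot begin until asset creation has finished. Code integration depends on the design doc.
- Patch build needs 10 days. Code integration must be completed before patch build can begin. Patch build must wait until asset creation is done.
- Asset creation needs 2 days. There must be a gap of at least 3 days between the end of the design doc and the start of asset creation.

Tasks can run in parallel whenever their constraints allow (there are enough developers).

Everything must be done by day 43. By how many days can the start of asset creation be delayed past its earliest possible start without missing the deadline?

The design doc waits on its own release at day 2, so it starts at day 2 and finishes at 2 + 12 = day 14.
After the design doc (finishes day 14, plus 3-day gap → day 17), asset creation can start at day 17 and finishes at day 19.

Working backward from the deadline:
Patch build must finish by day 43; it takes 10 days, so it must start by 43 − 10 = day 33.
Code integration must finish before patch build (must start by day 33). With an 11-day duration, code integration must start by 33 − 11 = day 22.
Nothing follows balance pass; the deadline of day 43 is its only limit. It must start by 43 − 10 = day 33.
Asset creation must finish in time for code integration (must start by day 22); balance pass (must start by day 33); patch build (must start by day 33). The tightest is day 22, so asset creation must start by 22 − 2 = day 20.
So asset creation can start as early as day 17 and as late as day 20, giving 20 − 17 = 3 days of slack.

3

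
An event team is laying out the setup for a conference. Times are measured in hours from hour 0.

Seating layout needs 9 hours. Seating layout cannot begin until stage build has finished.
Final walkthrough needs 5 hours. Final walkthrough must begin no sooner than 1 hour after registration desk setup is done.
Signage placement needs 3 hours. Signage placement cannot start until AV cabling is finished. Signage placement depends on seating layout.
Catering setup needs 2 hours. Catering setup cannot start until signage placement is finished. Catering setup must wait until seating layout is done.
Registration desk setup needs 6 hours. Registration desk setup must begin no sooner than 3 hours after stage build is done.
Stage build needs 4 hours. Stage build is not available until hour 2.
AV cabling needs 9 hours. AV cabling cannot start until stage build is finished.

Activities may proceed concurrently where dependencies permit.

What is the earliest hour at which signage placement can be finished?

Stage build waits on its own release at hour 2, so it starts at hour 2 and finishes at 2 + 4 = hour 6.
Seating layout waits on stage build (finishes hour 6), so it starts at hour 6 and finishes at 6 + 9 = hour 15.
AV cabling cannot begin until stage build (finishes hour 6). It runs from hour 6 to 6 + 9 = hour 15.
Signage placement has to wait for AV cabling (finishes hour 15); seating layout (finishes hour 15). The latest of these is hour 15, so signage placement runs hour 15 to 15 + 3 = hour 18.

18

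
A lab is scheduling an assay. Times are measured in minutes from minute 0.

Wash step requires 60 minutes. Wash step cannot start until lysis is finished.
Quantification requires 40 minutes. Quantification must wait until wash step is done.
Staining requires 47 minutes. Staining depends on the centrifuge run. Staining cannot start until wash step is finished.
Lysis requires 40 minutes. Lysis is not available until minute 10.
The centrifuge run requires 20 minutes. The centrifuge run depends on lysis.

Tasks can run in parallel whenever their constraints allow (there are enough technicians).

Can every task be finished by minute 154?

No

Lysis waits on its own release at minute 10, so it starts at minute 10 and finishes at 10 + 40 = minute 50.
Wash step cannot begin until lysis (finishes minute 50). It runs from minute 50 to 50 + 60 = minute 110.
After wash step (finishes minute 110), quantification can start at minute 110 and finishes at minute 150.
The centrifuge run cannot begin until lysis (finishes minute 50). It runs from minute 50 to 50 + 20 = minute 70.
Staining cannot start until the centrifuge run (finishes minute 70); wash step (finishes minute 110). The controlling bound is minute 110, so staining finishes at 110 + 47 = minute 157.
The earliest everything can be done is minute 157, which is after the deadline of 154, so it is not possible.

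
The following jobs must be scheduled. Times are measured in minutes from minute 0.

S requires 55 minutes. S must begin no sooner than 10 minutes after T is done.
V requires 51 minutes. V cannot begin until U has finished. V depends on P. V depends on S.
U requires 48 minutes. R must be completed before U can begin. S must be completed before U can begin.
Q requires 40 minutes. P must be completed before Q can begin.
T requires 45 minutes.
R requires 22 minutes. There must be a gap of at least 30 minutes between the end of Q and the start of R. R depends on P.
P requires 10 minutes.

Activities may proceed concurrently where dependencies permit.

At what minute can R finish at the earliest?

Nothing blocks P, so it runs from minute 0 to minute 10.
After P (finishes minute 10), Q can start at minute 10 and finishes at minute 50.
R needs all of Q (finishes minute 50, plus 30-minute gap → minute 80); P (finishes minute 10). That puts its earliest start at minute 80; it finishes at 80 + 22 = minute 102.

102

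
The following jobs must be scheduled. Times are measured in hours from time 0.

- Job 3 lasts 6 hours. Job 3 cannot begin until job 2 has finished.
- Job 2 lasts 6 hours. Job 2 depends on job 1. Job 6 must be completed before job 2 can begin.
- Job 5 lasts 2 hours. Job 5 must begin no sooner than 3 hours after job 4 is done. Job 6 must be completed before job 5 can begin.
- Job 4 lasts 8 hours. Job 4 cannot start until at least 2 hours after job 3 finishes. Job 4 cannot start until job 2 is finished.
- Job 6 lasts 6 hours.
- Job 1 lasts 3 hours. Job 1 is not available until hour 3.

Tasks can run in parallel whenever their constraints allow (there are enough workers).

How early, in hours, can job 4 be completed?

Job 6 has no prerequisites, so it starts at hour 0 and finishes at hour 6.
Job 1 waits on its own release at hour 3, so it starts at hour 3 and finishes at 3 + 3 = hour 6.
Job 2 cannot start until job 1 (finishes hour 6); job 6 (finishes hour 6). The controlling bound is hour 6, so job 2 finishes at 6 + 6 = hour 12.
After job 2 (finishes hour 12), job 3 can start at hour 12 and finishes at hour 18.
For job 4: job 3 (finishes hour 18, plus 2-hour gap → hour 20); job 2 (finishes hour 12). Taking the maximum gives a start of hour 20, and it finishes at 20 + 8 = hour 28.

28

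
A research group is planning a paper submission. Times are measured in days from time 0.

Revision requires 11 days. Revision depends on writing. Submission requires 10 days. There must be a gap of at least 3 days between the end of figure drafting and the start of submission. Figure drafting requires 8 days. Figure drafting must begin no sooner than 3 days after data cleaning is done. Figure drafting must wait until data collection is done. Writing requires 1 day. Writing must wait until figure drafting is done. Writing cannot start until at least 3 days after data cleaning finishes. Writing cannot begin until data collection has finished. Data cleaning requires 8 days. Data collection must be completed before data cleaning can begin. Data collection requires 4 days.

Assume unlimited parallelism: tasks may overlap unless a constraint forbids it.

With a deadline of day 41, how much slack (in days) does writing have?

6

Data collection has no prerequisites, so it starts at day 0 and finishes at day 4.
Data cleaning cannot begin until data collection (finishes day 4). It runs from day 4 to 4 + 8 = day 12.
For figure drafting: data cleaning (finishes day 12, plus 3-day gap → day 15); data collection (finishes day 4). Taking the maximum gives a start of day 15, and it finishes at 15 + 8 = day 23.
Writing has to wait for figure drafting (finishes day 23); data cleaning (finishes day 12, plus 3-day gap → day 15); data collection (finishes day 4). The latest of these is day 23, so writing runs day 23 to 23 + 1 = day 24.

Working backward from the deadline:
Revision has no dependents, so it just needs to finish by day 41. Starting by 41 − 11 = day 30 achieves that.
Writing has to be done before revision (must start by day 30). That means finishing by day 30, i.e. starting by 30 − 1 = day 29.
So writing can start as early as day 23 and as late as day 29, giving 29 − 23 = 6 days of slack.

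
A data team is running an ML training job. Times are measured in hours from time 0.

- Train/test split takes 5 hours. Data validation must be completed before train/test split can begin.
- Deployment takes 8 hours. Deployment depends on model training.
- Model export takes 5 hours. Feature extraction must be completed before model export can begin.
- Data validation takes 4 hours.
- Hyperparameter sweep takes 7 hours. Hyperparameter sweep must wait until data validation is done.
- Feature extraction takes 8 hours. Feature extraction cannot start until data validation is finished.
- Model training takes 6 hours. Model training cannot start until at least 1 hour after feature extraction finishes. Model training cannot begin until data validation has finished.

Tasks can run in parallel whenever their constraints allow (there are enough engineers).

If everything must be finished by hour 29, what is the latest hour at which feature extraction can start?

Deployment has no dependents, so it just needs to finish by hour 29. Starting by 29 − 8 = hour 21 achieves that.
Model training feeds into deployment (must start by hour 21); so model training must finish by hour 21 and therefore start by hour 15.
Nothing follows model export; the deadline of hour 29 is its only limit. It must start by 29 − 5 = hour 24.
Feature extraction feeds model training (must start by hour 15, minus 1-hour gap → hour 14); model export (must start by hour 24). Taking the minimum, feature extraction must finish by hour 14 and start by 14 − 8 = hour 6.

6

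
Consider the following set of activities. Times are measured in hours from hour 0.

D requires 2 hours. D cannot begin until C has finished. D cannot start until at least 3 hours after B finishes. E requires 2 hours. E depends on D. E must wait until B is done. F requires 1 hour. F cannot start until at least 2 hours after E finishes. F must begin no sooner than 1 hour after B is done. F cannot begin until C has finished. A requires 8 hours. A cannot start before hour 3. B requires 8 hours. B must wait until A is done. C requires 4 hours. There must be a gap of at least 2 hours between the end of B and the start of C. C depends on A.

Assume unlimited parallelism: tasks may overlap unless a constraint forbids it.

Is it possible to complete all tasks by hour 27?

A waits on its own release at hour 3, so it starts at hour 3 and finishes at 3 + 8 = hour 11.
After A (finishes hour 11), B can start at hour 11 and finishes at hour 19.
C needs all of B (finishes hour 19, plus 2-hour gap → hour 21); A (finishes hour 11). That puts its earliest start at hour 21; it finishes at 21 + 4 = hour 25.
For D: C (finishes hour 25); B (finishes hour 19, plus 3-hour gap → hour 22). Taking the maximum gives a start of hour 25, and it finishes at 25 + 2 = hour 27.
E needs all of D (finishes hour 27); B (finishes hour 19). That puts its earliest start at hour 27; it finishes at 27 + 2 = hour 29.
F needs all of E (finishes hour 29, plus 2-hour gap → hour 31); B (finishes hour 19, plus 1-hour gap → hour 20); C (finishes hour 25). That puts its earliest start at hour 31; it finishes at 31 + 1 = hour 32.
The earliest everything can be done is hour 32, which is after the deadline of 27, so it is not possible.

No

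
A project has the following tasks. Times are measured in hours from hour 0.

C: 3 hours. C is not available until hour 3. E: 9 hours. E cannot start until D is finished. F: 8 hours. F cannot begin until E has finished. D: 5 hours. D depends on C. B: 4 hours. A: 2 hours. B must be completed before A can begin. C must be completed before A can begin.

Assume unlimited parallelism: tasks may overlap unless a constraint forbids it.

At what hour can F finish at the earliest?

After its own release at hour 3, C can start at hour 3 and finishes at hour 6.
D cannot begin until C (finishes hour 6). It runs from hour 6 to 6 + 5 = hour 11.
E waits on D (finishes hour 11), so it starts at hour 11 and finishes at 11 + 9 = hour 20.
F cannot begin until E (finishes hour 20). It runs from hour 20 to 20 + 8 = hour 28.

28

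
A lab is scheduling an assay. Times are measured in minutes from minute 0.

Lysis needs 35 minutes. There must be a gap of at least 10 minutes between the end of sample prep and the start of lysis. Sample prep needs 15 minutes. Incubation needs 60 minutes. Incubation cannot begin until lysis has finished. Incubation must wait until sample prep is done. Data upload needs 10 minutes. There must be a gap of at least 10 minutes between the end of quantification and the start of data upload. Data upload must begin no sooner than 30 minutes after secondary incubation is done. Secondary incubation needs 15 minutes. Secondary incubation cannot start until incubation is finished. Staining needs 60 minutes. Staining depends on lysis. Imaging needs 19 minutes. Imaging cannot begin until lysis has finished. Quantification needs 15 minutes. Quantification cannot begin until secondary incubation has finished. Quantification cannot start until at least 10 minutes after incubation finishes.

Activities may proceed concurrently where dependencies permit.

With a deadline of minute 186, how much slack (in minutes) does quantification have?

Nothing blocks sample prep, so it runs from minute 0 to minute 15.
After sample prep (finishes minute 15, plus 10-minute gap → minute 25), lysis can start at minute 25 and finishes at minute 60.
Incubation cannot start until lysis (finishes minute 60); sample prep (finishes minute 15). The controlling bound is minute 60, so incubation finishes at 60 + 60 = minute 120.
Secondary incubation cannot begin until incubation (finishes minute 120). It runs from minute 120 to 120 + 15 = minute 135.
For quantification: secondary incubation (finishes minute 135); incubation (finishes minute 120, plus 10-minute gap → minute 130). Taking the maximum gives a start of minute 135, and it finishes at 135 + 15 = minute 150.

Working backward from the deadline:
Nothing follows data upload; the deadline of minute 186 is its only limit. It must start by 186 − 10 = minute 176.
Quantification must finish before data upload (must start by minute 176, minus 10-minute gap → minute 166). With a 15-minute duration, quantification must start by 166 − 15 = minute 151.
So quantification can start as early as minute 135 and as late as minute 151, giving 151 − 135 = 16 minutes of slack.

16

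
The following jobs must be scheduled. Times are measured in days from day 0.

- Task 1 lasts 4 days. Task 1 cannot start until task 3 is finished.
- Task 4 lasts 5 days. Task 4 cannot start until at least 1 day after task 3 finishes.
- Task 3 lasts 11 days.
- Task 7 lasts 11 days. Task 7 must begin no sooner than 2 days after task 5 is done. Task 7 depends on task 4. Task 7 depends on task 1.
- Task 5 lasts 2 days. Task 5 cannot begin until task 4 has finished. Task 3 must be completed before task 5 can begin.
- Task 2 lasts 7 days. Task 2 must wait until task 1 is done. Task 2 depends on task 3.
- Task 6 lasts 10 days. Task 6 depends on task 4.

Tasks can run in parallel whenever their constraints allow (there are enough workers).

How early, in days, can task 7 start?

21

Task 3 has no prerequisites, so it starts at day 0 and finishes at day 11.
After task 3 (finishes day 11, plus 1-day gap → day 12), task 4 can start at day 12 and finishes at day 17.
For task 5: task 4 (finishes day 17); task 3 (finishes day 11). Taking the maximum gives a start of day 17, and it finishes at 17 + 2 = day 19.
After task 3 (finishes day 11), task 1 can start at day 11 and finishes at day 15.
Task 7 waits on task 5 (finishes day 19, plus 2-day gap → day 21); task 4 (finishes day 17); task 1 (finishes day 15). The latest of these is day 21, which is the earliest task 7 can start.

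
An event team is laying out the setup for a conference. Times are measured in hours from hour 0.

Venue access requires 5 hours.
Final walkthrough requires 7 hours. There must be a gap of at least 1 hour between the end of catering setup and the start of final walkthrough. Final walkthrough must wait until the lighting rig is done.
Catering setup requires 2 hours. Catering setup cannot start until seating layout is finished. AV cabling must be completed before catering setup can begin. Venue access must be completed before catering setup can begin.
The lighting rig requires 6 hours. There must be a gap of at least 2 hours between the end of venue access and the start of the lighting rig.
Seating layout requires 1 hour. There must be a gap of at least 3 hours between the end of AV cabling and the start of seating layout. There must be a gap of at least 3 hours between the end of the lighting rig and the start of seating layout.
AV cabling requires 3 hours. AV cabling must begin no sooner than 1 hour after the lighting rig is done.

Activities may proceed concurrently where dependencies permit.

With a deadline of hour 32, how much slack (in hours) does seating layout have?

Nothing blocks venue access, so it runs from hour 0 to hour 5.
The lighting rig cannot begin until venue access (finishes hour 5, plus 2-hour gap → hour 7). It runs from hour 7 to 7 + 6 = hour 13.
AV cabling cannot begin until the lighting rig (finishes hour 13, plus 1-hour gap → hour 14). It runs from hour 14 to 14 + 3 = hour 17.
Seating layout has to wait for AV cabling (finishes hour 17, plus 3-hour gap → hour 20); the lighting rig (finishes hour 13, plus 3-hour gap → hour 16). The latest of these is hour 20, so seating layout runs hour 20 to 20 + 1 = hour 21.

Working backward from the deadline:
Nothing follows final walkthrough; the deadline of hour 32 is its only limit. It must start by 32 − 7 = hour 25.
Catering setup has to be done before final walkthrough (must start by hour 25, minus 1-hour gap → hour 24). That means finishing by hour 24, i.e. starting by 24 − 2 = hour 22.
Seating layout must finish before catering setup (must start by hour 22). With a 1-hour duration, seating layout must start by 22 − 1 = hour 21.
So seating layout can start as early as hour 20 and as late as hour 21, giving 21 − 20 = 1 hour of slack.

1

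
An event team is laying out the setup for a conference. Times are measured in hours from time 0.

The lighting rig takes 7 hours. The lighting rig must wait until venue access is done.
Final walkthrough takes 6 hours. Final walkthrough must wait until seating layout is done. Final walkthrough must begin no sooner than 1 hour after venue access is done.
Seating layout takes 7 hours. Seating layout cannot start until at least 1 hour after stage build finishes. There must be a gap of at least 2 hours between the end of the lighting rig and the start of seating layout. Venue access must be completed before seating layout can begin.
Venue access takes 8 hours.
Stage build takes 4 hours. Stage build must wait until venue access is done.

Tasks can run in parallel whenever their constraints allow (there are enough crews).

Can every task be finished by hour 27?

No

Venue access has no prerequisites, so it starts at hour 0 and finishes at hour 8.
The lighting rig waits on venue access (finishes hour 8), so it starts at hour 8 and finishes at 8 + 7 = hour 15.
Stage build cannot begin until venue access (finishes hour 8). It runs from hour 8 to 8 + 4 = hour 12.
Seating layout cannot start until stage build (finishes hour 12, plus 1-hour gap → hour 13); the lighting rig (finishes hour 15, plus 2-hour gap → hour 17); venue access (finishes hour 8). The controlling bound is hour 17, so seating layout finishes at 17 + 7 = hour 24.
Final walkthrough has to wait for seating layout (finishes hour 24); venue access (finishes hour 8, plus 1-hour gap → hour 9). The latest of these is hour 24, so final walkthrough runs hour 24 to 24 + 6 = hour 30.
The earliest everything can be done is hour 30, which is after the deadline of 27, so it is not possible.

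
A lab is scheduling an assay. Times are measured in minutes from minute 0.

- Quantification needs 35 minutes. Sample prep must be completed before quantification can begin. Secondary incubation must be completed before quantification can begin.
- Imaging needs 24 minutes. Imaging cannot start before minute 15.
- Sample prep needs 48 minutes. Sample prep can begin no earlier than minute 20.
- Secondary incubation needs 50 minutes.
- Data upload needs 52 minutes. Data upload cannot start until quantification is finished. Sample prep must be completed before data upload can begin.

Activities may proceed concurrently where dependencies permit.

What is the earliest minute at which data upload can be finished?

Secondary incubation can start immediately at minute 0; it finishes at minute 50.
Sample prep waits on its own release at minute 20, so it starts at minute 20 and finishes at 20 + 48 = minute 68.
Quantification cannot start until sample prep (finishes minute 68); secondary incubation (finishes minute 50). The controlling bound is minute 68, so quantification finishes at 68 + 35 = minute 103.
Data upload needs all of quantification (finishes minute 103); sample prep (finishes minute 68). That puts its earliest start at minute 103; it finishes at 103 + 52 = minute 155.

155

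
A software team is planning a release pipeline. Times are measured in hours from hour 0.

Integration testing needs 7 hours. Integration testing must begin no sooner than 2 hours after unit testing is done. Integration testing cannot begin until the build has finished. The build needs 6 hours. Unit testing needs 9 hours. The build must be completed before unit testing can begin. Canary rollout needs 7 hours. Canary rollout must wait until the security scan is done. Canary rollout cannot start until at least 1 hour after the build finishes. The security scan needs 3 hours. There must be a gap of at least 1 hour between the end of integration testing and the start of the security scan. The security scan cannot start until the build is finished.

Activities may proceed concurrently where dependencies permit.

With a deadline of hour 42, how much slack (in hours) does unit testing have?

The build has no prerequisites, so it starts at hour 0 and finishes at hour 6.
Unit testing waits on the build (finishes hour 6), so it starts at hour 6 and finishes at 6 + 9 = hour 15.

Working backward from the deadline:
Canary rollout must finish by hour 42; it takes 7 hours, so it must start by 42 − 7 = hour 35.
The security scan feeds into canary rollout (must start by hour 35); so the security scan must finish by hour 35 and therefore start by hour 32.
Integration testing has to be done before the security scan (must start by hour 32, minus 1-hour gap → hour 31). That means finishing by hour 31, i.e. starting by 31 − 7 = hour 24.
Since integration testing (must start by hour 24, minus 2-hour gap → hour 22) depends on it, unit testing must finish by hour 22. Backing off its 9-hour duration gives a latest start of hour 13.
So unit testing can start as early as hour 6 and as late as hour 13, giving 13 − 6 = 7 hours of slack.

7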